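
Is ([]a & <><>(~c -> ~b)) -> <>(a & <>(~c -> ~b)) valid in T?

Valid

Tableau for the negation ~(([]a & <><>(~c -> ~b)) -> <>(a & <>(~c -> ~b))):
1. ~(([]a & <><>(~c -> ~b)) -> <>(a & <>(~c -> ~b))), u
2. []a & <><>(~c -> ~b), u
3. ~<>(a & <>(~c -> ~b)), u
4. []a, u
5. <><>(~c -> ~b), u
6. ~(a & <>(~c -> ~b)), u
7. a, u
8. ~<>(~c -> ~b), u
9. ~(~c -> ~b), u
10. ~c, u
11. b, u
12. <>(~c -> ~b), v
13. ~(a & <>(~c -> ~b)), v
14. a, v
15. ~(~c -> ~b), v
16. ~c, v
17. b, v
18. ~<>(~c -> ~b), v
19. ~c -> ~b, w
20. ~(~c -> ~b), w
21. ~c, w
22. b, w
23. ~b, w
Accessibility: uRu, uRv, vRv, vRw, wRw
Branch closes: b and ~b both at w.
All branches of the negation close; one closing branch shown above.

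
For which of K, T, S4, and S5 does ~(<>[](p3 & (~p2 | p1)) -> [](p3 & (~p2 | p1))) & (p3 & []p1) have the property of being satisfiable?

S4-tableau for the formula:
1. ~(<>[](p3 & (~p2 | p1)) -> [](p3 & (~p2 | p1))) & (p3 & []p1), 0
2. ~(<>[](p3 & (~p2 | p1)) -> [](p3 & (~p2 | p1))), 0
3. p3 & []p1, 0
4. <>[](p3 & (~p2 | p1)), 0
5. ~[](p3 & (~p2 | p1)), 0
6. p3, 0
7. []p1, 0
8. p1, 0
9. [](p3 & (~p2 | p1)), 1
10. p1, 1
11. p3 & (~p2 | p1), 1
12. p3, 1
13. ~p2 | p1, 1
14. ~(p3 & (~p2 | p1)), 2
15. p1, 2
16. ~p3, 2
Accessibility: 0R0, 0R1, 0R2, 1R1, 2R2
Complete open branch: satisfiable in S4, hence also in K, T (this S4-model is also a K-model and a T-model).
S5-tableau for the formula:
1. ~(<>[](p3 & (~p2 | p1)) -> [](p3 & (~p2 | p1))) & (p3 & []p1), 0
2. ~(<>[](p3 & (~p2 | p1)) -> [](p3 & (~p2 | p1))), 0
3. p3 & []p1, 0
4. <>[](p3 & (~p2 | p1)), 0
5. ~[](p3 & (~p2 | p1)), 0
6. p3, 0
7. []p1, 0
8. p1, 0
9. [](p3 & (~p2 | p1)), 1
10. p1, 1
11. p3 & (~p2 | p1), 0
12. ~p2 | p1, 0
13. p3 & (~p2 | p1), 1
14. p3, 1
15. ~p2 | p1, 1
16. ~(p3 & (~p2 | p1)), 2
17. p1, 2
18. p3 & (~p2 | p1), 2
19. p3, 2
20. ~p2 | p1, 2
21. ~(~p2 | p1), 2
22. p2, 2
23. ~p1, 2
Accessibility: 0R0, 0R1, 0R2, 1R0, 1R1, 1R2, 2R0, 2R1, 2R2
Branch closes: p1 and ~p1 both at 2.
Every branch closes (one shown): unsatisfiable in S5.

K, T, S4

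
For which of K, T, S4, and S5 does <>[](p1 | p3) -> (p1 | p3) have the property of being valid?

S5

S5-tableau for the negation ~(<>[](p1 | p3) -> (p1 | p3)):
1. ~(<>[](p1 | p3) -> (p1 | p3)), u
2. <>[](p1 | p3), u
3. ~(p1 | p3), u
4. ~p1, u
5. ~p3, u
6. [](p1 | p3), v
7. p1 | p3, u
8. p1 | p3, v
9. p3, u
Accessibility: uRu, uRv, vRu, vRv
Branch closes: p3 and ~p3 both at u.
Every branch closes (one shown): valid in S5.
S4-tableau for the negation ~(<>[](p1 | p3) -> (p1 | p3)):
1. ~(<>[](p1 | p3) -> (p1 | p3)), u
2. <>[](p1 | p3), u
3. ~(p1 | p3), u
4. ~p1, u
5. ~p3, u
6. [](p1 | p3), v
7. p1 | p3, v
8. p3, v
Accessibility: uRu, uRv, vRv
Complete open branch: countermodel on an S4-frame, so not valid in S4, nor in K, T (the same frame is also a K-frame and a T-frame).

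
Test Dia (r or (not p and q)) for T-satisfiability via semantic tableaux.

1. Dia (r or (not p and q)), w0
2. r or (not p and q), w1
3. not p and q, w1
4. not p, w1
5. q, w1
Accessibility: w0Rw0, w0Rw1, w1Rw1

Yes, satisfiable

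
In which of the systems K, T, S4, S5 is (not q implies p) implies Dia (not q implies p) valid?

T, S4, S5

T-tableau for the negation not ((not q implies p) implies Dia (not q implies p)):
1. not ((not q implies p) implies Dia (not q implies p)), 0
2. not q implies p, 0
3. not Dia (not q implies p), 0
4. not (not q implies p), 0
5. not q, 0
6. not p, 0
7. p, 0
Accessibility: 0R0
Branch closes: p and not p both at 0.
Every branch closes (one shown): valid in T, hence also in S4, S5 (every theorem of T is a theorem of S4 and S5).
K-tableau for the negation not ((not q implies p) implies Dia (not q implies p)):
1. not ((not q implies p) implies Dia (not q implies p)), 0
2. not q implies p, 0
3. not Dia (not q implies p), 0
4. p, 0
Complete open branch: countermodel on a K-frame, so not valid in K.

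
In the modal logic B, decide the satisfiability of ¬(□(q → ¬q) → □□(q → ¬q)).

1. ¬(□(q → ¬q) → □□(q → ¬q)), w0
2. □(q → ¬q), w0   [¬→-rule on 1]
3. ¬□□(q → ¬q), w0   [¬→-rule on 1]
4. q → ¬q, w0   [□-rule on 2 via w0Rw0]
5. ¬q, w0   [→-rule on 4 (branches; this branch)]
6. ¬□(q → ¬q), w1   [¬□-rule on 3: fresh world w1, w0Rw1]
7. q → ¬q, w1   [□-rule on 2 via w0Rw1]
8. ¬q, w1   [→-rule on 7 (branches; this branch)]
9. ¬(q → ¬q), w2   [¬□-rule on 6: fresh world w2, w1Rw2]
10. q, w2   [¬→-rule on 9]
Accessibility: w0Rw0, w0Rw1, w1Rw0, w1Rw1, w1Rw2, w2Rw1, w2Rw2

Satisfiable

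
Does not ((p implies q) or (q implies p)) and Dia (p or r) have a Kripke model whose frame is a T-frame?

Unsatisfiable

1. not ((p implies q) or (q implies p)) and Dia (p or r), w0
2. not ((p implies q) or (q implies p)), w0   [and-rule on 1]
3. Dia (p or r), w0   [and-rule on 1]
4. not (p implies q), w0   [neg-or-rule on 2]
5. not (q implies p), w0   [neg-or-rule on 2]
6. p, w0   [neg-implies-rule on 4]
7. not q, w0   [neg-implies-rule on 4]
8. q, w0   [neg-implies-rule on 5]
9. not p, w0   [neg-implies-rule on 5]
Accessibility: w0Rw0
Branch closes: q and not q both at w0.
Every branch closes; the branch above is one of them.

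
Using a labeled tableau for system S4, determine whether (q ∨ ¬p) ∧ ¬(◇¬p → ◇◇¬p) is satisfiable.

Unsatisfiable (every branch closes)

1. (q ∨ ¬p) ∧ ¬(◇¬p → ◇◇¬p), w0
2. q ∨ ¬p, w0
3. ¬(◇¬p → ◇◇¬p), w0
4. ◇¬p, w0
5. ¬◇◇¬p, w0
6. ¬◇¬p, w0
7. p, w0
8. q, w0
9. ¬p, w1
10. ¬◇¬p, w1
11. p, w1
Accessibility: w0Rw0, w0Rw1, w1Rw1
Branch closes: p and ¬p both at w1.
All branches of the tableau close; one closing branch shown above.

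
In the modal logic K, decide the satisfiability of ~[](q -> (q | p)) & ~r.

Unsatisfiable (every branch closes)

1. ~[](q -> (q | p)) & ~r, w0
2. ~[](q -> (q | p)), w0
3. ~r, w0
4. ~(q -> (q | p)), w1
5. q, w1
6. ~(q | p), w1
7. ~q, w1
8. ~p, w1
Accessibility: w0Rw1
Branch closes: q and ~q both at w1.
Every branch closes; the branch above is one of them.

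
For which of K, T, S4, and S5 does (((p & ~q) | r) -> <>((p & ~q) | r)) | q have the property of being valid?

T, S4, S5

T-tableau for the negation ~((((p & ~q) | r) -> <>((p & ~q) | r)) | q):
1. ~((((p & ~q) | r) -> <>((p & ~q) | r)) | q), w0
2. ~(((p & ~q) | r) -> <>((p & ~q) | r)), w0   [~|-rule on 1]
3. ~q, w0   [~|-rule on 1]
4. (p & ~q) | r, w0   [~->-rule on 2]
5. ~<>((p & ~q) | r), w0   [~->-rule on 2]
6. ~((p & ~q) | r), w0   [~<>-rule on 5 via w0Rw0]
7. ~(p & ~q), w0   [~|-rule on 6]
8. ~r, w0   [~|-rule on 6]
9. p & ~q, w0   [|-rule on 4 (branches; this branch)]
10. p, w0   [&-rule on 9]
11. q, w0   [~&-rule on 7 (branches; this branch)]
Accessibility: w0Rw0
Branch closes: q and ~q both at w0.
Every branch closes (one shown): valid in T, hence also in S4, S5 (every theorem of T is a theorem of S4 and S5).
K-tableau for the negation ~((((p & ~q) | r) -> <>((p & ~q) | r)) | q):
1. ~((((p & ~q) | r) -> <>((p & ~q) | r)) | q), w0
2. ~(((p & ~q) | r) -> <>((p & ~q) | r)), w0   [~|-rule on 1]
3. ~q, w0   [~|-rule on 1]
4. (p & ~q) | r, w0   [~->-rule on 2]
5. ~<>((p & ~q) | r), w0   [~->-rule on 2]
6. r, w0   [|-rule on 4 (branches; this branch)]
Complete open branch: countermodel on a K-frame, so not valid in K.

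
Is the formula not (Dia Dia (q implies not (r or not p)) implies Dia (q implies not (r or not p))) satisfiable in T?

1. not (Dia Dia (q implies not (r or not p)) implies Dia (q implies not (r or not p))), 0
2. Dia Dia (q implies not (r or not p)), 0
3. not Dia (q implies not (r or not p)), 0
4. not (q implies not (r or not p)), 0
5. q, 0
6. r or not p, 0
7. not p, 0
8. Dia (q implies not (r or not p)), 1
9. not (q implies not (r or not p)), 1
10. q, 1
11. r or not p, 1
12. not p, 1
13. q implies not (r or not p), 2
14. not (r or not p), 2
15. not r, 2
16. p, 2
Accessibility: 0R0, 0R1, 1R1, 1R2, 2R2

Yes, satisfiable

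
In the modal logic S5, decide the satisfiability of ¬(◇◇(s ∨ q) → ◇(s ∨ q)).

Unsatisfiable

1. ¬(◇◇(s ∨ q) → ◇(s ∨ q)), 0
2. ◇◇(s ∨ q), 0
3. ¬◇(s ∨ q), 0
4. ¬(s ∨ q), 0
5. ¬s, 0
6. ¬q, 0
7. ◇(s ∨ q), 1
8. ¬(s ∨ q), 1
9. ¬s, 1
10. ¬q, 1
11. s ∨ q, 2
12. ¬(s ∨ q), 2
13. ¬s, 2
14. ¬q, 2
15. q, 2
Accessibility: 0R0, 0R1, 0R2, 1R0, 1R1, 1R2, 2R0, 2R1, 2R2
Branch closes: q and ¬q both at 2.
(One branch shown.) All branches close.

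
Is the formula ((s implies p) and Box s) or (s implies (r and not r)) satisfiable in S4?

Satisfiable (open branch found)

1. ((s implies p) and Box s) or (s implies (r and not r)), 0
2. s implies (r and not r), 0
3. not s, 0
Accessibility: 0R0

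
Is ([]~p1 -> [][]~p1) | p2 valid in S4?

Tableau for the negation ~(([]~p1 -> [][]~p1) | p2):
1. ~(([]~p1 -> [][]~p1) | p2), 0
2. ~([]~p1 -> [][]~p1), 0
3. ~p2, 0
4. []~p1, 0
5. ~[][]~p1, 0
6. ~p1, 0
7. ~[]~p1, 1
8. ~p1, 1
9. p1, 2
10. ~p1, 2
Accessibility: 0R0, 0R1, 0R2, 1R1, 1R2, 2R2
Branch closes: p1 and ~p1 both at 2.
All branches of the negation close; one closing branch shown above.

Valid in S4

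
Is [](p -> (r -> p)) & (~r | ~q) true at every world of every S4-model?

Tableau for the negation ~([](p -> (r -> p)) & (~r | ~q)):
1. ~([](p -> (r -> p)) & (~r | ~q)), 0
2. ~(~r | ~q), 0   [~&-rule on 1 (branches; this branch)]
3. r, 0   [~|-rule on 2]
4. q, 0   [~|-rule on 2]
Accessibility: 0R0
The negation has an open branch (countermodel exists).

Invalid (countermodel exists)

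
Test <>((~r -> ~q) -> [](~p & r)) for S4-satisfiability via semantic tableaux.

Yes, satisfiable

1. <>((~r -> ~q) -> [](~p & r)), 0
2. (~r -> ~q) -> [](~p & r), 1   [<>-rule on 1: fresh world 1, 0R1]
3. [](~p & r), 1   [->-rule on 2 (branches; this branch)]
4. ~p & r, 1   [[]-rule on 3 via 1R1]
5. ~p, 1   [&-rule on 4]
6. r, 1   [&-rule on 4]
Accessibility: 0R0, 0R1, 1R1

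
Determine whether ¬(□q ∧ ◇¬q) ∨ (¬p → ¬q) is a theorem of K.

Yes, valid

Tableau for the negation ¬(¬(□q ∧ ◇¬q) ∨ (¬p → ¬q)):
1. ¬(¬(□q ∧ ◇¬q) ∨ (¬p → ¬q)), u
2. □q ∧ ◇¬q, u   [¬∨-rule on 1]
3. ¬(¬p → ¬q), u   [¬∨-rule on 1]
4. □q, u   [∧-rule on 2]
5. ◇¬q, u   [∧-rule on 2]
6. ¬p, u   [¬→-rule on 3]
7. q, u   [¬→-rule on 3]
8. ¬q, v   [◇-rule on 5: fresh world v, uRv]
9. q, v   [□-rule on 4 via uRv]
Accessibility: uRv
Branch closes: q and ¬q both at v.
Every branch of the negation's tableau closes; the branch above is one of them.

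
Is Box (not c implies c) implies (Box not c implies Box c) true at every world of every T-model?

Valid in T

Tableau for the negation not (Box (not c implies c) implies (Box not c implies Box c)):
1. not (Box (not c implies c) implies (Box not c implies Box c)), w0
2. Box (not c implies c), w0   [neg-implies-rule on 1]
3. not (Box not c implies Box c), w0   [neg-implies-rule on 1]
4. Box not c, w0   [neg-implies-rule on 3]
5. not Box c, w0   [neg-implies-rule on 3]
6. not c implies c, w0   [Box-rule on 2 via w0Rw0]
7. not c, w0   [Box-rule on 4 via w0Rw0]
8. c, w0   [implies-rule on 6 (branches; this branch)]
Accessibility: w0Rw0
Branch closes: c and not c both at w0.
All branches of the negation close; one closing branch shown above.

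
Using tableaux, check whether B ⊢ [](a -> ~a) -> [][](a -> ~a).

Tableau for the negation ~([](a -> ~a) -> [][](a -> ~a)):
1. ~([](a -> ~a) -> [][](a -> ~a)), 0
2. [](a -> ~a), 0
3. ~[][](a -> ~a), 0
4. a -> ~a, 0
5. ~a, 0
6. ~[](a -> ~a), 1
7. a -> ~a, 1
8. ~a, 1
9. ~(a -> ~a), 2
10. a, 2
Accessibility: 0R0, 0R1, 1R0, 1R1, 1R2, 2R1, 2R2
The negation has an open branch (countermodel exists).

Invalid (countermodel exists)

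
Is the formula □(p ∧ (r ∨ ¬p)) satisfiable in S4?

1. □(p ∧ (r ∨ ¬p)), u
2. p ∧ (r ∨ ¬p), u
3. p, u
4. r ∨ ¬p, u
5. r, u
Accessibility: uRu

Yes, satisfiable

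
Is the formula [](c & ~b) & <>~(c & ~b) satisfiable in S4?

No, unsatisfiable

1. [](c & ~b) & <>~(c & ~b), 0
2. [](c & ~b), 0
3. <>~(c & ~b), 0
4. c & ~b, 0
5. c, 0
6. ~b, 0
7. ~(c & ~b), 1
8. c & ~b, 1
9. c, 1
10. ~b, 1
11. b, 1
Accessibility: 0R0, 0R1, 1R1
Branch closes: b and ~b both at 1.
(One branch shown.) All branches close.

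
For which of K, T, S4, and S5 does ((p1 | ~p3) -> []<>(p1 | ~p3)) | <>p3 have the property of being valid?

T, S4, S5

T-tableau for the negation ~(((p1 | ~p3) -> []<>(p1 | ~p3)) | <>p3):
1. ~(((p1 | ~p3) -> []<>(p1 | ~p3)) | <>p3), u
2. ~((p1 | ~p3) -> []<>(p1 | ~p3)), u   [~|-rule on 1]
3. ~<>p3, u   [~|-rule on 1]
4. p1 | ~p3, u   [~->-rule on 2]
5. ~[]<>(p1 | ~p3), u   [~->-rule on 2]
6. ~p3, u   [~<>-rule on 3 via uRu]
7. ~<>(p1 | ~p3), v   [~[]-rule on 5: fresh world v, uRv]
8. ~p3, v   [~<>-rule on 3 via uRv]
9. ~(p1 | ~p3), v   [~<>-rule on 7 via vRv]
10. ~p1, v   [~|-rule on 9]
11. p3, v   [~|-rule on 9]
Accessibility: uRu, uRv, vRv
Branch closes: p3 and ~p3 both at v.
Every branch closes (one shown): valid in T, hence also in S4, S5 (every theorem of T is a theorem of S4 and S5).
K-tableau for the negation ~(((p1 | ~p3) -> []<>(p1 | ~p3)) | <>p3):
1. ~(((p1 | ~p3) -> []<>(p1 | ~p3)) | <>p3), u
2. ~((p1 | ~p3) -> []<>(p1 | ~p3)), u   [~|-rule on 1]
3. ~<>p3, u   [~|-rule on 1]
4. p1 | ~p3, u   [~->-rule on 2]
5. ~[]<>(p1 | ~p3), u   [~->-rule on 2]
6. ~p3, u   [|-rule on 4 (branches; this branch)]
7. ~<>(p1 | ~p3), v   [~[]-rule on 5: fresh world v, uRv]
8. ~p3, v   [~<>-rule on 3 via uRv]
Accessibility: uRv
Complete open branch: countermodel on a K-frame, so not valid in K.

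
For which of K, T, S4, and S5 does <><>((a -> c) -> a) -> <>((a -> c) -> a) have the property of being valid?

S4, S5

T-tableau for the negation ~(<><>((a -> c) -> a) -> <>((a -> c) -> a)):
1. ~(<><>((a -> c) -> a) -> <>((a -> c) -> a)), 0
2. <><>((a -> c) -> a), 0
3. ~<>((a -> c) -> a), 0
4. ~((a -> c) -> a), 0
5. a -> c, 0
6. ~a, 0
7. c, 0
8. <>((a -> c) -> a), 1
9. ~((a -> c) -> a), 1
10. a -> c, 1
11. ~a, 1
12. c, 1
13. (a -> c) -> a, 2
14. a, 2
Accessibility: 0R0, 0R1, 1R1, 1R2, 2R2
Complete open branch: countermodel on a T-frame, so not valid in T, nor in K (the same frame is also a K-frame).
S4-tableau for the negation ~(<><>((a -> c) -> a) -> <>((a -> c) -> a)):
1. ~(<><>((a -> c) -> a) -> <>((a -> c) -> a)), 0
2. <><>((a -> c) -> a), 0
3. ~<>((a -> c) -> a), 0
4. ~((a -> c) -> a), 0
5. a -> c, 0
6. ~a, 0
7. c, 0
8. <>((a -> c) -> a), 1
9. ~((a -> c) -> a), 1
10. a -> c, 1
11. ~a, 1
12. c, 1
13. (a -> c) -> a, 2
14. ~((a -> c) -> a), 2
15. a -> c, 2
16. ~a, 2
17. ~(a -> c), 2
18. a, 2
19. ~c, 2
Accessibility: 0R0, 0R1, 0R2, 1R1, 1R2, 2R2
Branch closes: a and ~a both at 2.
Every branch closes (one shown): valid in S4, hence also in S5 (every theorem of S4 is a theorem of S5).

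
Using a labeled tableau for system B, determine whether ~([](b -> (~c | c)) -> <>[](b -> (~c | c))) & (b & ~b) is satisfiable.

Unsatisfiable (every branch closes)

1. ~([](b -> (~c | c)) -> <>[](b -> (~c | c))) & (b & ~b), w0
2. ~([](b -> (~c | c)) -> <>[](b -> (~c | c))), w0
3. b & ~b, w0
4. [](b -> (~c | c)), w0
5. ~<>[](b -> (~c | c)), w0
6. b, w0
7. ~b, w0
Accessibility: w0Rw0
Branch closes: b and ~b both at w0.
All branches of the tableau close; one closing branch shown above.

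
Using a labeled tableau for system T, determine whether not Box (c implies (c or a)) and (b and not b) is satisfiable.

Unsatisfiable (every branch closes)

1. not Box (c implies (c or a)) and (b and not b), w0
2. not Box (c implies (c or a)), w0
3. b and not b, w0
4. b, w0
5. not b, w0
Accessibility: w0Rw0
Branch closes: b and not b both at w0.
All branches of the tableau close; one closing branch shown above.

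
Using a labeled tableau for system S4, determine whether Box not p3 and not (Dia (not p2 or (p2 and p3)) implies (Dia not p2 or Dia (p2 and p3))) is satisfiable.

1. Box not p3 and not (Dia (not p2 or (p2 and p3)) implies (Dia not p2 or Dia (p2 and p3))), w0
2. Box not p3, w0   [and-rule on 1]
3. not (Dia (not p2 or (p2 and p3)) implies (Dia not p2 or Dia (p2 and p3))), w0   [and-rule on 1]
4. Dia (not p2 or (p2 and p3)), w0   [neg-implies-rule on 3]
5. not (Dia not p2 or Dia (p2 and p3)), w0   [neg-implies-rule on 3]
6. not Dia not p2, w0   [neg-or-rule on 5]
7. not Dia (p2 and p3), w0   [neg-or-rule on 5]
8. not p3, w0   [Box-rule on 2 via w0Rw0]
9. p2, w0   [neg-Dia-rule on 6 via w0Rw0]
10. not (p2 and p3), w0   [neg-Dia-rule on 7 via w0Rw0]
11. not p2 or (p2 and p3), w1   [Dia-rule on 4: fresh world w1, w0Rw1]
12. not p3, w1   [Box-rule on 2 via w0Rw1]
13. p2, w1   [neg-Dia-rule on 6 via w0Rw1]
14. not (p2 and p3), w1   [neg-Dia-rule on 7 via w0Rw1]
15. p2 and p3, w1   [or-rule on 11 (branches; this branch)]
16. p3, w1   [and-rule on 15]
Accessibility: w0Rw0, w0Rw1, w1Rw1
Branch closes: p3 and not p3 both at w1.
(One branch shown.) All branches close.

Unsatisfiable (every branch closes)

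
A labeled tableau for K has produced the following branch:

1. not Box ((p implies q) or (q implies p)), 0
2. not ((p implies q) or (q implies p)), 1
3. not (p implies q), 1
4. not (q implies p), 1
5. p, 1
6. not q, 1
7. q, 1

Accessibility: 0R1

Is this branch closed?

Both q and not q appear at 1.

Yes, closed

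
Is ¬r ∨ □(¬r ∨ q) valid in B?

No, not valid

Tableau for the negation ¬(¬r ∨ □(¬r ∨ q)):
1. ¬(¬r ∨ □(¬r ∨ q)), w0
2. r, w0
3. ¬□(¬r ∨ q), w0
4. ¬(¬r ∨ q), w1
5. r, w1
6. ¬q, w1
Accessibility: w0Rw0, w0Rw1, w1Rw0, w1Rw1
The negation has an open branch (countermodel exists).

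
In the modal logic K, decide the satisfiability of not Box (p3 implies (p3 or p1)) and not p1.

Unsatisfiable (every branch closes)

1. not Box (p3 implies (p3 or p1)) and not p1, u
2. not Box (p3 implies (p3 or p1)), u
3. not p1, u
4. not (p3 implies (p3 or p1)), v
5. p3, v
6. not (p3 or p1), v
7. not p3, v
8. not p1, v
Accessibility: uRv
Branch closes: p3 and not p3 both at v.
All branches of the tableau close; one closing branch shown above.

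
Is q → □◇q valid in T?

Not valid

Tableau for the negation ¬(q → □◇q):
1. ¬(q → □◇q), u
2. q, u
3. ¬□◇q, u
4. ¬◇q, v
5. ¬q, v
Accessibility: uRu, uRv, vRv
The negation has an open branch (countermodel exists).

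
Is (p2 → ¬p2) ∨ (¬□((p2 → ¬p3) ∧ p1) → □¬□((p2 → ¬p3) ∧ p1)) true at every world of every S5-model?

Tableau for the negation ¬((p2 → ¬p2) ∨ (¬□((p2 → ¬p3) ∧ p1) → □¬□((p2 → ¬p3) ∧ p1))):
1. ¬((p2 → ¬p2) ∨ (¬□((p2 → ¬p3) ∧ p1) → □¬□((p2 → ¬p3) ∧ p1))), 0
2. ¬(p2 → ¬p2), 0
3. ¬(¬□((p2 → ¬p3) ∧ p1) → □¬□((p2 → ¬p3) ∧ p1)), 0
4. p2, 0
5. ¬□((p2 → ¬p3) ∧ p1), 0
6. ¬□¬□((p2 → ¬p3) ∧ p1), 0
7. ¬((p2 → ¬p3) ∧ p1), 1
8. ¬(p2 → ¬p3), 1
9. p2, 1
10. p3, 1
11. □((p2 → ¬p3) ∧ p1), 2
12. (p2 → ¬p3) ∧ p1, 0
13. p2 → ¬p3, 0
14. p1, 0
15. (p2 → ¬p3) ∧ p1, 1
16. p2 → ¬p3, 1
17. p1, 1
18. (p2 → ¬p3) ∧ p1, 2
19. p2 → ¬p3, 2
20. p1, 2
21. ¬p3, 0
22. ¬p3, 1
Accessibility: 0R0, 0R1, 0R2, 1R0, 1R1, 1R2, 2R0, 2R1, 2R2
Branch closes: p3 and ¬p3 both at 1.
All branches of the negation close; one closing branch shown above.

Valid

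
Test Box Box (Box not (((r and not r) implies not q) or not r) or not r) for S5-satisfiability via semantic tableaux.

Yes, satisfiable

1. Box Box (Box not (((r and not r) implies not q) or not r) or not r), 0
2. Box (Box not (((r and not r) implies not q) or not r) or not r), 0   [Box-rule on 1 via 0R0]
3. Box not (((r and not r) implies not q) or not r) or not r, 0   [Box-rule on 2 via 0R0]
4. not r, 0   [or-rule on 3 (branches; this branch)]
Accessibility: 0R0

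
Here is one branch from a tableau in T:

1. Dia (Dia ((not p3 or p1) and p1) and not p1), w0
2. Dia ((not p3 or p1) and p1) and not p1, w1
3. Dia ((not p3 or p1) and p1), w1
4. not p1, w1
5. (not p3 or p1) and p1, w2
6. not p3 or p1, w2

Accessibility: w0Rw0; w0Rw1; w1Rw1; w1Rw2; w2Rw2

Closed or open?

No world carries both an atom and its negation.

Open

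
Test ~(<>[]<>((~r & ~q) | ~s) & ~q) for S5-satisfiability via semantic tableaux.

Satisfiable

1. ~(<>[]<>((~r & ~q) | ~s) & ~q), 0
2. q, 0   [~&-rule on 1 (branches; this branch)]
Accessibility: 0R0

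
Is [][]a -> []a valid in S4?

Tableau for the negation ~([][]a -> []a):
1. ~([][]a -> []a), 0
2. [][]a, 0
3. ~[]a, 0
4. []a, 0
5. a, 0
6. ~a, 1
7. []a, 1
8. a, 1
Accessibility: 0R0, 0R1, 1R1
Branch closes: a and ~a both at 1.
All branches of the negation close; one closing branch shown above.

Yes, valid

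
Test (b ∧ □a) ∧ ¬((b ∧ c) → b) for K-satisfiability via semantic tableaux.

1. (b ∧ □a) ∧ ¬((b ∧ c) → b), u
2. b ∧ □a, u   [∧-rule on 1]
3. ¬((b ∧ c) → b), u   [∧-rule on 1]
4. b, u   [∧-rule on 2]
5. □a, u   [∧-rule on 2]
6. b ∧ c, u   [¬→-rule on 3]
7. ¬b, u   [¬→-rule on 3]
Branch closes: b and ¬b both at u.
Every branch closes; the branch above is one of them.

No, unsatisfiable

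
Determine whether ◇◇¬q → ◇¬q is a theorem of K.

Invalid (countermodel exists)

Tableau for the negation ¬(◇◇¬q → ◇¬q):
1. ¬(◇◇¬q → ◇¬q), u
2. ◇◇¬q, u   [¬→-rule on 1]
3. ¬◇¬q, u   [¬→-rule on 1]
4. ◇¬q, v   [◇-rule on 2: fresh world v, uRv]
5. q, v   [¬◇-rule on 3 via uRv]
6. ¬q, w   [◇-rule on 4: fresh world w, vRw]
Accessibility: uRv, vRw
The negation has an open branch (countermodel exists).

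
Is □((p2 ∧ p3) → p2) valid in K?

Tableau for the negation ¬□((p2 ∧ p3) → p2):
1. ¬□((p2 ∧ p3) → p2), 0
2. ¬((p2 ∧ p3) → p2), 1
3. p2 ∧ p3, 1
4. ¬p2, 1
5. p2, 1
6. p3, 1
Accessibility: 0R1
Branch closes: p2 and ¬p2 both at 1.
Every branch of the negation's tableau closes; the branch above is one of them.

Valid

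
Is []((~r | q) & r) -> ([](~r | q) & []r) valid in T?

Valid

Tableau for the negation ~([]((~r | q) & r) -> ([](~r | q) & []r)):
1. ~([]((~r | q) & r) -> ([](~r | q) & []r)), u
2. []((~r | q) & r), u
3. ~([](~r | q) & []r), u
4. (~r | q) & r, u
5. ~r | q, u
6. r, u
7. ~[](~r | q), u
8. q, u
9. ~(~r | q), v
10. r, v
11. ~q, v
12. (~r | q) & r, v
13. ~r | q, v
14. q, v
Accessibility: uRu, uRv, vRv
Branch closes: q and ~q both at v.
All branches of the negation close; one closing branch shown above.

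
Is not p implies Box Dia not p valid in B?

Tableau for the negation not (not p implies Box Dia not p):
1. not (not p implies Box Dia not p), w0
2. not p, w0   [neg-implies-rule on 1]
3. not Box Dia not p, w0   [neg-implies-rule on 1]
4. not Dia not p, w1   [neg-Box-rule on 3: fresh world w1, w0Rw1]
5. p, w0   [neg-Dia-rule on 4 via w1Rw0]
Accessibility: w0Rw0, w0Rw1, w1Rw0, w1Rw1
Branch closes: p and not p both at w0.
Every branch of the negation's tableau closes; the branch above is one of them.

Valid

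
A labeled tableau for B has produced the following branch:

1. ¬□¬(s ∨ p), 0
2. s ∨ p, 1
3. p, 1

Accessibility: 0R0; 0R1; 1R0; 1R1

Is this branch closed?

Not closed

There is no literal clash: for every atom and world, at most one sign appears.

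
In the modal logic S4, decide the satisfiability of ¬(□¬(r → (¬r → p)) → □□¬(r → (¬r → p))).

1. ¬(□¬(r → (¬r → p)) → □□¬(r → (¬r → p))), w0
2. □¬(r → (¬r → p)), w0
3. ¬□□¬(r → (¬r → p)), w0
4. ¬(r → (¬r → p)), w0
5. r, w0
6. ¬(¬r → p), w0
7. ¬r, w0
8. ¬p, w0
Accessibility: w0Rw0
Branch closes: r and ¬r both at w0.
All branches of the tableau close; one closing branch shown above.

Unsatisfiable (every branch closes)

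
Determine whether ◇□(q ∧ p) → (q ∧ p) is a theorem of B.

Yes, valid

Tableau for the negation ¬(◇□(q ∧ p) → (q ∧ p)):
1. ¬(◇□(q ∧ p) → (q ∧ p)), 0
2. ◇□(q ∧ p), 0
3. ¬(q ∧ p), 0
4. ¬p, 0
5. □(q ∧ p), 1
6. q ∧ p, 0
7. q, 0
8. p, 0
Accessibility: 0R0, 0R1, 1R0, 1R1
Branch closes: p and ¬p both at 0.
Every branch of the negation's tableau closes; the branch above is one of them.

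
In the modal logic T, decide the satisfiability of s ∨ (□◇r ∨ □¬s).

Satisfiable (open branch found)

1. s ∨ (□◇r ∨ □¬s), w0
2. □◇r ∨ □¬s, w0
3. □¬s, w0
4. ¬s, w0
Accessibility: w0Rw0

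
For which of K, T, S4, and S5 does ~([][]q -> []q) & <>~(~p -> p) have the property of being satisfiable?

K

K-tableau for the formula:
1. ~([][]q -> []q) & <>~(~p -> p), u
2. ~([][]q -> []q), u   [&-rule on 1]
3. <>~(~p -> p), u   [&-rule on 1]
4. [][]q, u   [~->-rule on 2]
5. ~[]q, u   [~->-rule on 2]
6. ~(~p -> p), v   [<>-rule on 3: fresh world v, uRv]
7. ~p, v   [~->-rule on 6]
8. []q, v   [[]-rule on 4 via uRv]
9. ~q, w   [~[]-rule on 5: fresh world w, uRw]
10. []q, w   [[]-rule on 4 via uRw]
Accessibility: uRv, uRw
Complete open branch: satisfiable in K.
T-tableau for the formula:
1. ~([][]q -> []q) & <>~(~p -> p), u
2. ~([][]q -> []q), u   [&-rule on 1]
3. <>~(~p -> p), u   [&-rule on 1]
4. [][]q, u   [~->-rule on 2]
5. ~[]q, u   [~->-rule on 2]
6. []q, u   [[]-rule on 4 via uRu]
7. q, u   [[]-rule on 6 via uRu]
8. ~(~p -> p), v   [<>-rule on 3: fresh world v, uRv]
9. ~p, v   [~->-rule on 8]
10. []q, v   [[]-rule on 4 via uRv]
11. q, v   [[]-rule on 6 via uRv]
12. ~q, w   [~[]-rule on 5: fresh world w, uRw]
13. []q, w   [[]-rule on 4 via uRw]
14. q, w   [[]-rule on 6 via uRw]
Accessibility: uRu, uRv, uRw, vRv, wRw
Branch closes: q and ~q both at w.
Every branch closes (one shown): unsatisfiable in T, hence also in S4, S5 (every S4/S5-frame is a T-frame).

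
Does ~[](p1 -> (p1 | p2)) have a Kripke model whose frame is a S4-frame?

1. ~[](p1 -> (p1 | p2)), u
2. ~(p1 -> (p1 | p2)), v   [~[]-rule on 1: fresh world v, uRv]
3. p1, v   [~->-rule on 2]
4. ~(p1 | p2), v   [~->-rule on 2]
5. ~p1, v   [~|-rule on 4]
6. ~p2, v   [~|-rule on 4]
Accessibility: uRu, uRv, vRv
Branch closes: p1 and ~p1 both at v.
All branches of the tableau close; one closing branch shown above.

Unsatisfiable (every branch closes)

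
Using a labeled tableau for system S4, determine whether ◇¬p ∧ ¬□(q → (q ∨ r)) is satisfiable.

1. ◇¬p ∧ ¬□(q → (q ∨ r)), u
2. ◇¬p, u
3. ¬□(q → (q ∨ r)), u
4. ¬p, v
5. ¬(q → (q ∨ r)), w
6. q, w
7. ¬(q ∨ r), w
8. ¬q, w
9. ¬r, w
Accessibility: uRu, uRv, uRw, vRv, wRw
Branch closes: q and ¬q both at w.
Every branch closes; the branch above is one of them.

No, unsatisfiable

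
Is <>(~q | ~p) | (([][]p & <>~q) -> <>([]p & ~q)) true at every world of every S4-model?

Tableau for the negation ~(<>(~q | ~p) | (([][]p & <>~q) -> <>([]p & ~q))):
1. ~(<>(~q | ~p) | (([][]p & <>~q) -> <>([]p & ~q))), u
2. ~<>(~q | ~p), u
3. ~(([][]p & <>~q) -> <>([]p & ~q)), u
4. [][]p & <>~q, u
5. ~<>([]p & ~q), u
6. [][]p, u
7. <>~q, u
8. ~(~q | ~p), u
9. q, u
10. p, u
11. ~([]p & ~q), u
12. []p, u
13. ~q, v
14. ~(~q | ~p), v
15. q, v
16. p, v
Accessibility: uRu, uRv, vRv
Branch closes: q and ~q both at v.
All branches of the negation close; one closing branch shown above.

Valid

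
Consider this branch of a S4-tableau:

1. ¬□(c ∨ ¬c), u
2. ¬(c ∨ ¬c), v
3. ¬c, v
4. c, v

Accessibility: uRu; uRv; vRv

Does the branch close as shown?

Both c and ¬c appear at v.

Yes, closed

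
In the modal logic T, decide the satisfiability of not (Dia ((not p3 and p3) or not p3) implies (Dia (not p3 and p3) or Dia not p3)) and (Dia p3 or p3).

No, unsatisfiable

1. not (Dia ((not p3 and p3) or not p3) implies (Dia (not p3 and p3) or Dia not p3)) and (Dia p3 or p3), 0
2. not (Dia ((not p3 and p3) or not p3) implies (Dia (not p3 and p3) or Dia not p3)), 0   [and-rule on 1]
3. Dia p3 or p3, 0   [and-rule on 1]
4. Dia ((not p3 and p3) or not p3), 0   [neg-implies-rule on 2]
5. not (Dia (not p3 and p3) or Dia not p3), 0   [neg-implies-rule on 2]
6. not Dia (not p3 and p3), 0   [neg-or-rule on 5]
7. not Dia not p3, 0   [neg-or-rule on 5]
8. not (not p3 and p3), 0   [neg-Dia-rule on 6 via 0R0]
9. p3, 0   [neg-Dia-rule on 7 via 0R0]
10. (not p3 and p3) or not p3, 1   [Dia-rule on 4: fresh world 1, 0R1]
11. not (not p3 and p3), 1   [neg-Dia-rule on 6 via 0R1]
12. p3, 1   [neg-Dia-rule on 7 via 0R1]
13. not p3 and p3, 1   [or-rule on 10 (branches; this branch)]
14. not p3, 1   [and-rule on 13]
Accessibility: 0R0, 0R1, 1R1
Branch closes: p3 and not p3 both at 1.
All branches of the tableau close; one closing branch shown above.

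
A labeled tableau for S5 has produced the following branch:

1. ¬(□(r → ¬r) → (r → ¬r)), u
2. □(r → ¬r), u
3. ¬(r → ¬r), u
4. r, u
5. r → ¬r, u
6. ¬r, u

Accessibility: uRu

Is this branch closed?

Yes, closed

Both r and ¬r appear at u.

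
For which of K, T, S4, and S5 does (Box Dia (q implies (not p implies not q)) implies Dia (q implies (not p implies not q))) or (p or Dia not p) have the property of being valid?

T, S4, S5

T-tableau for the negation not ((Box Dia (q implies (not p implies not q)) implies Dia (q implies (not p implies not q))) or (p or Dia not p)):
1. not ((Box Dia (q implies (not p implies not q)) implies Dia (q implies (not p implies not q))) or (p or Dia not p)), w0
2. not (Box Dia (q implies (not p implies not q)) implies Dia (q implies (not p implies not q))), w0
3. not (p or Dia not p), w0
4. Box Dia (q implies (not p implies not q)), w0
5. not Dia (q implies (not p implies not q)), w0
6. not p, w0
7. not Dia not p, w0
8. Dia (q implies (not p implies not q)), w0
9. not (q implies (not p implies not q)), w0
10. q, w0
11. not (not p implies not q), w0
12. p, w0
Accessibility: w0Rw0
Branch closes: p and not p both at w0.
Every branch closes (one shown): valid in T, hence also in S4, S5 (every theorem of T is a theorem of S4 and S5).
K-tableau for the negation not ((Box Dia (q implies (not p implies not q)) implies Dia (q implies (not p implies not q))) or (p or Dia not p)):
1. not ((Box Dia (q implies (not p implies not q)) implies Dia (q implies (not p implies not q))) or (p or Dia not p)), w0
2. not (Box Dia (q implies (not p implies not q)) implies Dia (q implies (not p implies not q))), w0
3. not (p or Dia not p), w0
4. Box Dia (q implies (not p implies not q)), w0
5. not Dia (q implies (not p implies not q)), w0
6. not p, w0
7. not Dia not p, w0
Complete open branch: countermodel on a K-frame, so not valid in K.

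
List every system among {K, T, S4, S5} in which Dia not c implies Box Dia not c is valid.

S4-tableau for the negation not (Dia not c implies Box Dia not c):
1. not (Dia not c implies Box Dia not c), w0
2. Dia not c, w0
3. not Box Dia not c, w0
4. not c, w1
5. not Dia not c, w2
6. c, w2
Accessibility: w0Rw0, w0Rw1, w0Rw2, w1Rw1, w2Rw2
Complete open branch: countermodel on an S4-frame, so not valid in S4, nor in K, T (the same frame is also a K-frame and a T-frame).
S5-tableau for the negation not (Dia not c implies Box Dia not c):
1. not (Dia not c implies Box Dia not c), w0
2. Dia not c, w0
3. not Box Dia not c, w0
4. not c, w1
5. not Dia not c, w2
6. c, w0
7. c, w1
Accessibility: w0Rw0, w0Rw1, w0Rw2, w1Rw0, w1Rw1, w1Rw2, w2Rw0, w2Rw1, w2Rw2
Branch closes: c and not c both at w1.
Every branch closes (one shown): valid in S5.

S5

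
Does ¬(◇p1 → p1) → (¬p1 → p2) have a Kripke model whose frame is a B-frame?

1. ¬(◇p1 → p1) → (¬p1 → p2), 0
2. ¬p1 → p2, 0   [→-rule on 1 (branches; this branch)]
3. p2, 0   [→-rule on 2 (branches; this branch)]
Accessibility: 0R0

Satisfiable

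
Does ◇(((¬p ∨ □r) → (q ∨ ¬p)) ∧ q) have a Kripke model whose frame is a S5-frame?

Satisfiable

1. ◇(((¬p ∨ □r) → (q ∨ ¬p)) ∧ q), w0
2. ((¬p ∨ □r) → (q ∨ ¬p)) ∧ q, w1
3. (¬p ∨ □r) → (q ∨ ¬p), w1
4. q, w1
5. q ∨ ¬p, w1
6. ¬p, w1
Accessibility: w0Rw0, w0Rw1, w1Rw0, w1Rw1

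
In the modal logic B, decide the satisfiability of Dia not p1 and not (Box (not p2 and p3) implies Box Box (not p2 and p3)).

Satisfiable

1. Dia not p1 and not (Box (not p2 and p3) implies Box Box (not p2 and p3)), u
2. Dia not p1, u   [and-rule on 1]
3. not (Box (not p2 and p3) implies Box Box (not p2 and p3)), u   [and-rule on 1]
4. Box (not p2 and p3), u   [neg-implies-rule on 3]
5. not Box Box (not p2 and p3), u   [neg-implies-rule on 3]
6. not p2 and p3, u   [Box-rule on 4 via uRu]
7. not p2, u   [and-rule on 6]
8. p3, u   [and-rule on 6]
9. not p1, v   [Dia-rule on 2: fresh world v, uRv]
10. not p2 and p3, v   [Box-rule on 4 via uRv]
11. not p2, v   [and-rule on 10]
12. p3, v   [and-rule on 10]
13. not Box (not p2 and p3), w   [neg-Box-rule on 5: fresh world w, uRw]
14. not p2 and p3, w   [Box-rule on 4 via uRw]
15. not p2, w   [and-rule on 14]
16. p3, w   [and-rule on 14]
17. not (not p2 and p3), x   [neg-Box-rule on 13: fresh world x, wRx]
18. not p3, x   [neg-and-rule on 17 (branches; this branch)]
Accessibility: uRu, uRv, uRw, vRu, vRv, wRu, wRw, wRx, xRw, xRx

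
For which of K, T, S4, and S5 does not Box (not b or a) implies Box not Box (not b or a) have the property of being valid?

S5

S4-tableau for the negation not (not Box (not b or a) implies Box not Box (not b or a)):
1. not (not Box (not b or a) implies Box not Box (not b or a)), w0
2. not Box (not b or a), w0
3. not Box not Box (not b or a), w0
4. not (not b or a), w1
5. b, w1
6. not a, w1
7. Box (not b or a), w2
8. not b or a, w2
9. a, w2
Accessibility: w0Rw0, w0Rw1, w0Rw2, w1Rw1, w2Rw2
Complete open branch: countermodel on an S4-frame, so not valid in S4, nor in K, T (the same frame is also a K-frame and a T-frame).
S5-tableau for the negation not (not Box (not b or a) implies Box not Box (not b or a)):
1. not (not Box (not b or a) implies Box not Box (not b or a)), w0
2. not Box (not b or a), w0
3. not Box not Box (not b or a), w0
4. not (not b or a), w1
5. b, w1
6. not a, w1
7. Box (not b or a), w2
8. not b or a, w0
9. not b or a, w1
10. not b or a, w2
11. a, w0
12. a, w1
Accessibility: w0Rw0, w0Rw1, w0Rw2, w1Rw0, w1Rw1, w1Rw2, w2Rw0, w2Rw1, w2Rw2
Branch closes: a and not a both at w1.
Every branch closes (one shown): valid in S5.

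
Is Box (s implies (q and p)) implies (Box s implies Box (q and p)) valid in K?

Tableau for the negation not (Box (s implies (q and p)) implies (Box s implies Box (q and p))):
1. not (Box (s implies (q and p)) implies (Box s implies Box (q and p))), 0
2. Box (s implies (q and p)), 0
3. not (Box s implies Box (q and p)), 0
4. Box s, 0
5. not Box (q and p), 0
6. not (q and p), 1
7. s implies (q and p), 1
8. s, 1
9. not p, 1
10. q and p, 1
11. q, 1
12. p, 1
Accessibility: 0R1
Branch closes: p and not p both at 1.
Every branch of the negation's tableau closes; the branch above is one of them.

Valid in K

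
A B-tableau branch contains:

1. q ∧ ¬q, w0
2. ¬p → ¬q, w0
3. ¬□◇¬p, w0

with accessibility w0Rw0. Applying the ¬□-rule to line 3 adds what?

a fresh world w1 with w0Rw1, and ¬◇¬p at w1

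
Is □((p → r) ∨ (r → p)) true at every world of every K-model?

Tableau for the negation ¬□((p → r) ∨ (r → p)):
1. ¬□((p → r) ∨ (r → p)), u
2. ¬((p → r) ∨ (r → p)), v   [¬□-rule on 1: fresh world v, uRv]
3. ¬(p → r), v   [¬∨-rule on 2]
4. ¬(r → p), v   [¬∨-rule on 2]
5. p, v   [¬→-rule on 3]
6. ¬r, v   [¬→-rule on 3]
7. r, v   [¬→-rule on 4]
8. ¬p, v   [¬→-rule on 4]
Accessibility: uRv
Branch closes: r and ¬r both at v.
All branches of the negation close; one closing branch shown above.

Valid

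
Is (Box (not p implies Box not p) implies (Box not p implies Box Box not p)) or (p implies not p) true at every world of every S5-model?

Tableau for the negation not ((Box (not p implies Box not p) implies (Box not p implies Box Box not p)) or (p implies not p)):
1. not ((Box (not p implies Box not p) implies (Box not p implies Box Box not p)) or (p implies not p)), u
2. not (Box (not p implies Box not p) implies (Box not p implies Box Box not p)), u
3. not (p implies not p), u
4. Box (not p implies Box not p), u
5. not (Box not p implies Box Box not p), u
6. p, u
7. Box not p, u
8. not Box Box not p, u
9. not p implies Box not p, u
10. not p, u
Accessibility: uRu
Branch closes: p and not p both at u.
Every branch of the negation's tableau closes; the branch above is one of them.

Yes, valid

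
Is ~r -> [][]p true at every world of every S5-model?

No, not valid

Tableau for the negation ~(~r -> [][]p):
1. ~(~r -> [][]p), w0
2. ~r, w0
3. ~[][]p, w0
4. ~[]p, w1
5. ~p, w2
Accessibility: w0Rw0, w0Rw1, w0Rw2, w1Rw0, w1Rw1, w1Rw2, w2Rw0, w2Rw1, w2Rw2
The negation has an open branch (countermodel exists).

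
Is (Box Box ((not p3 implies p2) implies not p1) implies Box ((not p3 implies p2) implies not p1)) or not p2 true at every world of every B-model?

Tableau for the negation not ((Box Box ((not p3 implies p2) implies not p1) implies Box ((not p3 implies p2) implies not p1)) or not p2):
1. not ((Box Box ((not p3 implies p2) implies not p1) implies Box ((not p3 implies p2) implies not p1)) or not p2), u
2. not (Box Box ((not p3 implies p2) implies not p1) implies Box ((not p3 implies p2) implies not p1)), u
3. p2, u
4. Box Box ((not p3 implies p2) implies not p1), u
5. not Box ((not p3 implies p2) implies not p1), u
6. Box ((not p3 implies p2) implies not p1), u
7. (not p3 implies p2) implies not p1, u
8. not p1, u
9. not ((not p3 implies p2) implies not p1), v
10. not p3 implies p2, v
11. p1, v
12. Box ((not p3 implies p2) implies not p1), v
13. (not p3 implies p2) implies not p1, v
14. p2, v
15. not (not p3 implies p2), v
16. not p3, v
17. not p2, v
Accessibility: uRu, uRv, vRu, vRv
Branch closes: p2 and not p2 both at v.
Every branch of the negation's tableau closes; the branch above is one of them.

Valid in B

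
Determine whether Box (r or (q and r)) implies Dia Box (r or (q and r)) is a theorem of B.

Tableau for the negation not (Box (r or (q and r)) implies Dia Box (r or (q and r))):
1. not (Box (r or (q and r)) implies Dia Box (r or (q and r))), w0
2. Box (r or (q and r)), w0
3. not Dia Box (r or (q and r)), w0
4. r or (q and r), w0
5. not Box (r or (q and r)), w0
6. q and r, w0
7. q, w0
8. r, w0
9. not (r or (q and r)), w1
10. not r, w1
11. not (q and r), w1
12. r or (q and r), w1
13. not Box (r or (q and r)), w1
14. q and r, w1
15. q, w1
16. r, w1
Accessibility: w0Rw0, w0Rw1, w1Rw0, w1Rw1
Branch closes: r and not r both at w1.
Every branch of the negation's tableau closes; the branch above is one of them.

Valid in B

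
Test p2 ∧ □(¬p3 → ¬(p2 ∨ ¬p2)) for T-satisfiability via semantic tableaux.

1. p2 ∧ □(¬p3 → ¬(p2 ∨ ¬p2)), 0
2. p2, 0
3. □(¬p3 → ¬(p2 ∨ ¬p2)), 0
4. ¬p3 → ¬(p2 ∨ ¬p2), 0
5. p3, 0
Accessibility: 0R0

Satisfiable (open branch found)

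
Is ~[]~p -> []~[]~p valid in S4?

Not valid

Tableau for the negation ~(~[]~p -> []~[]~p):
1. ~(~[]~p -> []~[]~p), 0
2. ~[]~p, 0
3. ~[]~[]~p, 0
4. p, 1
5. []~p, 2
6. ~p, 2
Accessibility: 0R0, 0R1, 0R2, 1R1, 2R2
The negation has an open branch (countermodel exists).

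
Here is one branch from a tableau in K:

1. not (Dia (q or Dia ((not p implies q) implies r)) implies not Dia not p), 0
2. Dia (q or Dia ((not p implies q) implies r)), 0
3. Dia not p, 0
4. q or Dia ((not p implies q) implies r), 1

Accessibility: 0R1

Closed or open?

No, open

No world carries both an atom and its negation.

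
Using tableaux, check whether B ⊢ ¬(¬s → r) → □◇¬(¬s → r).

Tableau for the negation ¬(¬(¬s → r) → □◇¬(¬s → r)):
1. ¬(¬(¬s → r) → □◇¬(¬s → r)), 0
2. ¬(¬s → r), 0
3. ¬□◇¬(¬s → r), 0
4. ¬s, 0
5. ¬r, 0
6. ¬◇¬(¬s → r), 1
7. ¬s → r, 0
8. ¬s → r, 1
9. r, 0
Accessibility: 0R0, 0R1, 1R0, 1R1
Branch closes: r and ¬r both at 0.
Every branch of the negation's tableau closes; the branch above is one of them.

Valid in B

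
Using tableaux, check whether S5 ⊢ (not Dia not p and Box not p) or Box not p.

No, not valid

Tableau for the negation not ((not Dia not p and Box not p) or Box not p):
1. not ((not Dia not p and Box not p) or Box not p), w0
2. not (not Dia not p and Box not p), w0
3. not Box not p, w0
4. p, w1
Accessibility: w0Rw0, w0Rw1, w1Rw0, w1Rw1
The negation has an open branch (countermodel exists).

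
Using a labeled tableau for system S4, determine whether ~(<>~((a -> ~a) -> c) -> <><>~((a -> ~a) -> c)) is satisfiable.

No, unsatisfiable

1. ~(<>~((a -> ~a) -> c) -> <><>~((a -> ~a) -> c)), 0
2. <>~((a -> ~a) -> c), 0   [~->-rule on 1]
3. ~<><>~((a -> ~a) -> c), 0   [~->-rule on 1]
4. ~<>~((a -> ~a) -> c), 0   [~<>-rule on 3 via 0R0]
5. (a -> ~a) -> c, 0   [~<>-rule on 4 via 0R0]
6. ~(a -> ~a), 0   [->-rule on 5 (branches; this branch)]
7. a, 0   [~->-rule on 6]
8. ~((a -> ~a) -> c), 1   [<>-rule on 2: fresh world 1, 0R1]
9. a -> ~a, 1   [~->-rule on 8]
10. ~c, 1   [~->-rule on 8]
11. ~<>~((a -> ~a) -> c), 1   [~<>-rule on 3 via 0R1]
12. (a -> ~a) -> c, 1   [~<>-rule on 4 via 0R1]
13. ~a, 1   [->-rule on 9 (branches; this branch)]
14. ~(a -> ~a), 1   [->-rule on 12 (branches; this branch)]
15. a, 1   [~->-rule on 14]
Accessibility: 0R0, 0R1, 1R1
Branch closes: a and ~a both at 1.
Every branch closes; the branch above is one of them.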